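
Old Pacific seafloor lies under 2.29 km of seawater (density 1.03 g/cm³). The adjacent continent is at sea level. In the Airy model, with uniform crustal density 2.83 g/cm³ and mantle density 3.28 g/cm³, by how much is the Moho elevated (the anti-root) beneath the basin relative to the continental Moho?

9.16 km

Isostatic balance requires: replacing crust with seawater at the top is compensated by replacing crust with mantle at the base: d (ρ_c − ρ_w) = a (ρ_m − ρ_c).
a = d (ρ_c − ρ_w)/(ρ_m − ρ_c) = 2.29 km × 1.8/0.45 = 9.16 km.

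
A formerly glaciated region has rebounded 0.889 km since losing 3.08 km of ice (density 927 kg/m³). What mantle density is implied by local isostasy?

ρ_m = ρ_ice t / u = 927 × 3.08 km/0.889 km = 3210 kg/m³.

3210 kg/m³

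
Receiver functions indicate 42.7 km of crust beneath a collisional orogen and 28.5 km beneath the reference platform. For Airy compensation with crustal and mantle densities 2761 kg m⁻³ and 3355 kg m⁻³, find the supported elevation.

2.51 km

Excess crust Δ = 42.7 km − 28.5 km = 14.2 km, split between elevation h and root r with h + r = Δ.
Airy balance ρ_c h = (ρ_m − ρ_c) r gives r = h ρ_c/(ρ_m − ρ_c), so h (1 + ρ_c/(ρ_m − ρ_c)) = Δ, i.e. h = Δ (ρ_m − ρ_c)/ρ_m.
h = 14.2 km × 594/3355 = 2.51 km.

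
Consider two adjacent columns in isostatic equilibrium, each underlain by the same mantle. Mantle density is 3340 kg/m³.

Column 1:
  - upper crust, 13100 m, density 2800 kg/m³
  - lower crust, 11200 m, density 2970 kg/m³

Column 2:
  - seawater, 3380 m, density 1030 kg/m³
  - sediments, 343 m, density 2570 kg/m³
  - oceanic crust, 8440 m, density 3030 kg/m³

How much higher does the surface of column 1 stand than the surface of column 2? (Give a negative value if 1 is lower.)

For any compensation level in the mantle, the mantle terms cancel and isostasy reduces to e = (Σt_1 − Σt_2) − (Σ(ρt)_1 − Σ(ρt)_2) / ρ_m.
Σt_1 = 24300 m; Σt_2 = 12163 m; Σ(ρt)_1 = 69944000; Σ(ρt)_2 = 29936110 (in m·kg/m³).
e = (24300 − 12163) − (69944000 − 29936110) / 3340 = 159 m.

159 m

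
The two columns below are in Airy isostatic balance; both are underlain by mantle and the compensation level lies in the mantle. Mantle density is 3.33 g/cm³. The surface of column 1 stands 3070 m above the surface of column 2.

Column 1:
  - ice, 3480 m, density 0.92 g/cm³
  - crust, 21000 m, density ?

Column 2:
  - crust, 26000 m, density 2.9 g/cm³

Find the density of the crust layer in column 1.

2.71 g/cm³

Take the compensation level at the base of the deeper column (depth z_c below the surface of column 1) and equate Σ ρ_i t_i down to z_c; mantle fills any gap and the z_c terms cancel.
Column 1: 3480×0.92 + 21000×ρ + (z_c − 24480)×3.33
Column 2: 3070×0 + 26000×2.9 + (z_c − 3070 − 26000)×3.33
The z_c×3.33 term appears on both sides and cancels. Collect the known terms of each column as K = Σ(ρt)_known − 3.33 × (depth of known layers): K_1 = 3201.6 − 3.33×24480 = −78316.8; K_2 = 75400 − 3.33×(3070 + 26000) = −21403.1.
Balance: K_1 + 21000×ρ = K_2, so ρ = (K_2 − K_1)/21000 = 56913.7/21000 = 2.71 g/cm³.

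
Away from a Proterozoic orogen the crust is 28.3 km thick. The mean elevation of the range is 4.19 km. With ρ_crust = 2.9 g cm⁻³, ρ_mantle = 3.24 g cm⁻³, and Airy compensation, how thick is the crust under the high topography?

Root depth r = h ρ_c / (ρ_m − ρ_c) = 4.19 km × 2.9 / 0.34 = 35.74 km.
Total thickness = T + h + r = 28.3 km + 4.19 km + 35.74 km = 68.2 km.

68.2 km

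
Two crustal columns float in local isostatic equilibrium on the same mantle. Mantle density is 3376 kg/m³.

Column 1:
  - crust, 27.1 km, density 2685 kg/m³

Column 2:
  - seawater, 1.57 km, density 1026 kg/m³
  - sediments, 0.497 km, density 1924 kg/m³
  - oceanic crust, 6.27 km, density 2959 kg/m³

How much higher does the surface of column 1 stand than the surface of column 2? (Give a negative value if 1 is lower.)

3.47 km

For any compensation level in the mantle, the mantle terms cancel and isostasy reduces to e = (Σt_1 − Σt_2) − (Σ(ρt)_1 − Σ(ρt)_2) / ρ_m.
Σt_1 = 27.1 km; Σt_2 = 8.337 km; Σ(ρt)_1 = 72763.5; Σ(ρt)_2 = 21119.978 (in km·kg/m³).
e = (27.1 − 8.337) − (72763.5 − 21119.978) / 3376 = 3.47 km.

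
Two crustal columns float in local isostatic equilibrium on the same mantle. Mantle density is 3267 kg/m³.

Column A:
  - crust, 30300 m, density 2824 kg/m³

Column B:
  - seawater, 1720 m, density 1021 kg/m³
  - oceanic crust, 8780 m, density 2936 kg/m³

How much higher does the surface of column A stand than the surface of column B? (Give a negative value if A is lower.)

For any compensation level in the mantle, the mantle terms cancel and isostasy reduces to e = (Σt_A − Σt_B) − (Σ(ρt)_A − Σ(ρt)_B) / ρ_m.
Σt_A = 30300 m; Σt_B = 10500 m; Σ(ρt)_A = 85567200; Σ(ρt)_B = 27534200 (in m·kg/m³).
e = (30300 − 10500) − (85567200 − 27534200) / 3267 = 2040 m.

2040 m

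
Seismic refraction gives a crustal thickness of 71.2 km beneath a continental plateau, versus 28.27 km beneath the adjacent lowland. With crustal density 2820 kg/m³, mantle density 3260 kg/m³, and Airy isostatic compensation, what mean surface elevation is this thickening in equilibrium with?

5.79 km

Excess crust Δ = 71.2 km − 28.27 km = 42.93 km, split between elevation h and root r with h + r = Δ.
Airy balance ρ_c h = (ρ_m − ρ_c) r gives r = h ρ_c/(ρ_m − ρ_c), so h (1 + ρ_c/(ρ_m − ρ_c)) = Δ, i.e. h = Δ (ρ_m − ρ_c)/ρ_m.
h = 42.93 km × 440/3260 = 5.79 km.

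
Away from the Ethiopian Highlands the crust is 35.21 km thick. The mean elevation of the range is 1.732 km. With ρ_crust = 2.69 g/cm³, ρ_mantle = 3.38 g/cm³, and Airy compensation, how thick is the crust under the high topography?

43.7 km

Root depth r = h ρ_c / (ρ_m − ρ_c) = 1.732 km × 2.69 / 0.69 = 6.752 km.
Total thickness = T + h + r = 35.21 km + 1.732 km + 6.752 km = 43.7 km.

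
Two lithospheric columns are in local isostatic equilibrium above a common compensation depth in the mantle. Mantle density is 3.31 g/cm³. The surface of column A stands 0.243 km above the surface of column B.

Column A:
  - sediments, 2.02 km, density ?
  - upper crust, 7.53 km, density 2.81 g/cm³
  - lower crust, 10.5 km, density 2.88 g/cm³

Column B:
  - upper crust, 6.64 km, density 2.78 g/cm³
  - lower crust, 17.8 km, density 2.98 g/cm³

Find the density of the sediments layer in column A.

Take the compensation level at the base of the deeper column (depth z_c below the surface of column A) and equate Σ ρ_i t_i down to z_c; mantle fills any gap and the z_c terms cancel.
Column A: 2.02×ρ + 7.53×2.81 + 10.5×2.88 + (z_c − 20.05)×3.31
Column B: 0.243×0 + 6.64×2.78 + 17.8×2.98 + (z_c − 0.243 − 24.44)×3.31
The z_c×3.31 term appears on both sides and cancels. Collect the known terms of each column as K = Σ(ρt)_known − 3.31 × (depth of known layers): K_A = 51.3993 − 3.31×20.05 = −14.9662; K_B = 71.5032 − 3.31×(0.243 + 24.44) = −10.19753.
Balance: K_A + 2.02×ρ = K_B, so ρ = (K_B − K_A)/2.02 = 4.76867/2.02 = 2.36 g/cm³.

2.36 g/cm³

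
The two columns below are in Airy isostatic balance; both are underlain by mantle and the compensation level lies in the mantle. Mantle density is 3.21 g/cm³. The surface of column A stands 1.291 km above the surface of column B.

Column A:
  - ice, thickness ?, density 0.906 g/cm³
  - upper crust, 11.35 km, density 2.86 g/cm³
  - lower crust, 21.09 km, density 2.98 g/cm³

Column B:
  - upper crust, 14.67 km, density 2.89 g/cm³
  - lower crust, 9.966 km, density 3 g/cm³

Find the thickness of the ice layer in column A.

Take the compensation level at the base of the deeper column (depth z_c below the surface of column A) and equate Σ ρ_i t_i down to z_c; mantle fills any gap and the z_c terms cancel.
Column A: x×0.906 + 11.35×2.86 + 21.09×2.98 + (z_c − 32.44 − x)×3.21
Column B: 1.291×0 + 14.67×2.89 + 9.966×3 + (z_c − 1.291 − 24.636)×3.21
The z_c×3.21 term appears on both sides and cancels. Collect the known terms of each column as K = Σ(ρt)_known − 3.21 × (depth of known layers): K_A = 95.3092 − 3.21×32.44 = −8.8232; K_B = 72.2943 − 3.21×(1.291 + 24.636) = −10.93137.
Balance: K_A − x×(3.21 − 0.906) = K_B, so x = (K_A − K_B)/(3.21 − 0.906) = 2.10817/2.304 = 0.915 km.

0.915 km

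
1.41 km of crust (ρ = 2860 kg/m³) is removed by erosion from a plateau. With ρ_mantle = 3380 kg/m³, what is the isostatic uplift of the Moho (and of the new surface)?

1.19 km

Unloading: uplift u = e ρ_c/ρ_m = 1.41 km × 2860/3380 = 1.19 km.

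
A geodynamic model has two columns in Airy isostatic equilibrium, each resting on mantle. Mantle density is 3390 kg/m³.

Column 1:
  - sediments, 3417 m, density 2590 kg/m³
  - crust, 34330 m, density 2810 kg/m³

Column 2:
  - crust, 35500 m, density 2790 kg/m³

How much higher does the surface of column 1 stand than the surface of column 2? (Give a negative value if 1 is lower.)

For any compensation level in the mantle, the mantle terms cancel and isostasy reduces to e = (Σt_1 − Σt_2) − (Σ(ρt)_1 − Σ(ρt)_2) / ρ_m.
Σt_1 = 37747 m; Σt_2 = 35500 m; Σ(ρt)_1 = 105317330; Σ(ρt)_2 = 99045000 (in m·kg/m³).
e = (37747 − 35500) − (105317330 − 99045000) / 3390 = 397 m.

397 m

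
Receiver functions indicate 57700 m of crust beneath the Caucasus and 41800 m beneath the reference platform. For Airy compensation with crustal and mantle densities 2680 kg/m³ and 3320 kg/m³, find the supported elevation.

3070 m

Excess crust Δ = 57700 m − 41800 m = 15900 m, split between elevation h and root r with h + r = Δ.
Airy balance ρ_c h = (ρ_m − ρ_c) r gives r = h ρ_c/(ρ_m − ρ_c), so h (1 + ρ_c/(ρ_m − ρ_c)) = Δ, i.e. h = Δ (ρ_m − ρ_c)/ρ_m.
h = 15900 m × 640/3320 = 3070 m.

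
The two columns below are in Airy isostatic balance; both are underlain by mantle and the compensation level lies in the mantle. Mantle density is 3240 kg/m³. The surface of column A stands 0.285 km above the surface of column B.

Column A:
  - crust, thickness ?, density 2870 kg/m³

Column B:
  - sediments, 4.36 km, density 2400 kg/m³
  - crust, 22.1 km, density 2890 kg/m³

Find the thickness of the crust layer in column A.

Take the compensation level at the base of the deeper column (depth z_c below the surface of column A) and equate Σ ρ_i t_i down to z_c; mantle fills any gap and the z_c terms cancel.
Column A: x×2870 + (z_c − 0 − x)×3240
Column B: 0.285×0 + 4.36×2400 + 22.1×2890 + (z_c − 0.285 − 26.46)×3240
The z_c×3240 term appears on both sides and cancels. Collect the known terms of each column as K = Σ(ρt)_known − 3240 × (depth of known layers): K_A = 0 − 3240×0 = 0; K_B = 74333 − 3240×(0.285 + 26.46) = −12320.8.
Balance: K_A − x×(3240 − 2870) = K_B, so x = (K_A − K_B)/(3240 − 2870) = 12320.8/370 = 33.3 km.

33.3 km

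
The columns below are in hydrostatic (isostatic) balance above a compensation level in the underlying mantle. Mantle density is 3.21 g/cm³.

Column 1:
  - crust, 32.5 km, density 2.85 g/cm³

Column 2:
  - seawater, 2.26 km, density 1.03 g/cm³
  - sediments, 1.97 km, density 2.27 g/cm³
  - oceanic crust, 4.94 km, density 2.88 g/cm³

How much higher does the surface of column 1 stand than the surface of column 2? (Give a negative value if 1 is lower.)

For any compensation level in the mantle, the mantle terms cancel and isostasy reduces to e = (Σt_1 − Σt_2) − (Σ(ρt)_1 − Σ(ρt)_2) / ρ_m.
Σt_1 = 32.5 km; Σt_2 = 9.17 km; Σ(ρt)_1 = 92.625; Σ(ρt)_2 = 21.0269 (in km·g/cm³).
e = (32.5 − 9.17) − (92.625 − 21.0269) / 3.21 = 1.03 km.

1.03 km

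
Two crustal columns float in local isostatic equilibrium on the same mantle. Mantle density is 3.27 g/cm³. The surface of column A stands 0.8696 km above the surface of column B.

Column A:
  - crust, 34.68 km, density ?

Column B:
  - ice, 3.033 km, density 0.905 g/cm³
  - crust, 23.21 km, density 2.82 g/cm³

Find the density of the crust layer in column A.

2.68 g/cm³

Take the compensation level at the base of the deeper column (depth z_c below the surface of column A) and equate Σ ρ_i t_i down to z_c; mantle fills any gap and the z_c terms cancel.
Column A: 34.68×ρ + (z_c − 34.68)×3.27
Column B: 0.8696×0 + 3.033×0.905 + 23.21×2.82 + (z_c − 0.8696 − 26.243)×3.27
The z_c×3.27 term appears on both sides and cancels. Collect the known terms of each column as K = Σ(ρt)_known − 3.27 × (depth of known layers): K_A = 0 − 3.27×34.68 = −113.4036; K_B = 68.197065 − 3.27×(0.8696 + 26.243) = −20.461137.
Balance: K_A + 34.68×ρ = K_B, so ρ = (K_B − K_A)/34.68 = 92.9425/34.68 = 2.68 g/cm³.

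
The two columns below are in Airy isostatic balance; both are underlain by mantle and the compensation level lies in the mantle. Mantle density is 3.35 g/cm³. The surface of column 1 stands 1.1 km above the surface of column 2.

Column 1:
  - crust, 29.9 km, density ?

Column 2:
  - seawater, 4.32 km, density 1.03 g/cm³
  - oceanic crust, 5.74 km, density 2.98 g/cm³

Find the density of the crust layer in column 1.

2.82 g/cm³

Take the compensation level at the base of the deeper column (depth z_c below the surface of column 1) and equate Σ ρ_i t_i down to z_c; mantle fills any gap and the z_c terms cancel.
Column 1: 29.9×ρ + (z_c − 29.9)×3.35
Column 2: 1.1×0 + 4.32×1.03 + 5.74×2.98 + (z_c − 1.1 − 10.06)×3.35
The z_c×3.35 term appears on both sides and cancels. Collect the known terms of each column as K = Σ(ρt)_known − 3.35 × (depth of known layers): K_1 = 0 − 3.35×29.9 = −100.165; K_2 = 21.5548 − 3.35×(1.1 + 10.06) = −15.8312.
Balance: K_1 + 29.9×ρ = K_2, so ρ = (K_2 − K_1)/29.9 = 84.3338/29.9 = 2.82 g/cm³.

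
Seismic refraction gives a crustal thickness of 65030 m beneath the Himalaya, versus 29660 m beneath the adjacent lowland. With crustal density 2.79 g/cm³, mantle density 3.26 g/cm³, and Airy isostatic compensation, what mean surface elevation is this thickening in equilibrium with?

Excess crust Δ = 65030 m − 29660 m = 35370 m, split between elevation h and root r with h + r = Δ.
Airy balance ρ_c h = (ρ_m − ρ_c) r gives r = h ρ_c/(ρ_m − ρ_c), so h (1 + ρ_c/(ρ_m − ρ_c)) = Δ, i.e. h = Δ (ρ_m − ρ_c)/ρ_m.
h = 35370 m × 0.47/3.26 = 5100 m.

5100 m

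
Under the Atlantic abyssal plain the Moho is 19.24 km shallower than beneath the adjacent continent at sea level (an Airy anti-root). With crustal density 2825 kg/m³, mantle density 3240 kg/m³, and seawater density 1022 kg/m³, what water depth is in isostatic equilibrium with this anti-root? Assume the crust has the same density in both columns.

4.43 km

Replacing a thickness d of crust by seawater at the top must be balanced by replacing crust with mantle at the base: d (ρ_c − ρ_w) = a (ρ_m − ρ_c).
d = a (ρ_m − ρ_c)/(ρ_c − ρ_w) = 19.24 km × 415/1803 = 4.43 km.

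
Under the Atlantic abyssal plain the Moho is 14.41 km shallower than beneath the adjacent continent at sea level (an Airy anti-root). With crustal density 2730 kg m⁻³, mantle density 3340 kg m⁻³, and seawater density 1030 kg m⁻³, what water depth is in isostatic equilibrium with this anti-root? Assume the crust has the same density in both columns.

Replacing a thickness d of crust by seawater at the top must be balanced by replacing crust with mantle at the base: d (ρ_c − ρ_w) = a (ρ_m − ρ_c).
d = a (ρ_m − ρ_c)/(ρ_c − ρ_w) = 14.41 km × 610/1700 = 5.17 km.

5.17 km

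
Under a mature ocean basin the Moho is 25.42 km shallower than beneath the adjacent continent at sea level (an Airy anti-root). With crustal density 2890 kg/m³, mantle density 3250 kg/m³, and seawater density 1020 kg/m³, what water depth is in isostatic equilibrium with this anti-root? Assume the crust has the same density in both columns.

4.89 km

Replacing a thickness d of crust by seawater at the top must be balanced by replacing crust with mantle at the base: d (ρ_c − ρ_w) = a (ρ_m − ρ_c).
d = a (ρ_m − ρ_c)/(ρ_c − ρ_w) = 25.42 km × 360/1870 = 4.89 km.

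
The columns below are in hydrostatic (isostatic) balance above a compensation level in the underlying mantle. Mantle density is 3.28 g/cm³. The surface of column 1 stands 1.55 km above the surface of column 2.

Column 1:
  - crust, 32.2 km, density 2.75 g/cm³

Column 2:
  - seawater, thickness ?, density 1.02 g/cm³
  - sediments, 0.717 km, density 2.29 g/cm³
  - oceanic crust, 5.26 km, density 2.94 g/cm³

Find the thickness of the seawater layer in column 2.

4.2 km

Take the compensation level at the base of the deeper column (depth z_c below the surface of column 1) and equate Σ ρ_i t_i down to z_c; mantle fills any gap and the z_c terms cancel.
Column 1: 32.2×2.75 + (z_c − 32.2)×3.28
Column 2: 1.55×0 + x×1.02 + 0.717×2.29 + 5.26×2.94 + (z_c − 1.55 − 5.977 − x)×3.28
The z_c×3.28 term appears on both sides and cancels. Collect the known terms of each column as K = Σ(ρt)_known − 3.28 × (depth of known layers): K_1 = 88.55 − 3.28×32.2 = −17.066; K_2 = 17.10633 − 3.28×(1.55 + 5.977) = −7.58223.
Balance: K_1 = K_2 − x×(3.28 − 1.02), so x = (K_2 − K_1)/(3.28 − 1.02) = 9.48377/2.26 = 4.2 km.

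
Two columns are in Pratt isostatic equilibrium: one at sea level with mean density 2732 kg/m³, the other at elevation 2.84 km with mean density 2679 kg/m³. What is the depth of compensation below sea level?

ρ_ref D = ρ (D + h) → D (ρ_ref − ρ) = ρ h.
D = ρ h/(ρ_ref − ρ) = 2679 × 2.84 km/(2732 − 2679) = 144 km.

144 km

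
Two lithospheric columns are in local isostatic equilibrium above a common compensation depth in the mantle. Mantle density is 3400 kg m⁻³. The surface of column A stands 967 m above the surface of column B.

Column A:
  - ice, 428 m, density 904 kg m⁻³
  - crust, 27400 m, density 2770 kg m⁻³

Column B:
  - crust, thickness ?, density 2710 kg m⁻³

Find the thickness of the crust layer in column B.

Take the compensation level at the base of the deeper column (depth z_c below the surface of column A) and equate Σ ρ_i t_i down to z_c; mantle fills any gap and the z_c terms cancel.
Column A: 428×904 + 27400×2770 + (z_c − 27828)×3400
Column B: 967×0 + x×2710 + (z_c − 967 − 0 − x)×3400
The z_c×3400 term appears on both sides and cancels. Collect the known terms of each column as K = Σ(ρt)_known − 3400 × (depth of known layers): K_A = 76284912 − 3400×27828 = −18330288; K_B = 0 − 3400×(967 + 0) = −3287800.
Balance: K_A = K_B − x×(3400 − 2710), so x = (K_B − K_A)/(3400 − 2710) = 15042500/690 = 21800 m.

21800 m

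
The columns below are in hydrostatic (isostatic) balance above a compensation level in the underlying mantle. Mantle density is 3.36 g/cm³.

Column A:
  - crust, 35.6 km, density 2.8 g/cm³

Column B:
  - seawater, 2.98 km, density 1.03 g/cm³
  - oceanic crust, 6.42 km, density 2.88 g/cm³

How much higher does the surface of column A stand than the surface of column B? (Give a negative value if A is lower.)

For any compensation level in the mantle, the mantle terms cancel and isostasy reduces to e = (Σt_A − Σt_B) − (Σ(ρt)_A − Σ(ρt)_B) / ρ_m.
Σt_A = 35.6 km; Σt_B = 9.4 km; Σ(ρt)_A = 99.68; Σ(ρt)_B = 21.559 (in km·g/cm³).
e = (35.6 − 9.4) − (99.68 − 21.559) / 3.36 = 2.95 km.

2.95 km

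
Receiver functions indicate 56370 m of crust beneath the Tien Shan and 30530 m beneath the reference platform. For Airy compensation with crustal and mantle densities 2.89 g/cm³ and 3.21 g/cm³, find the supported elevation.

2580 m

Excess crust Δ = 56370 m − 30530 m = 25840 m, split between elevation h and root r with h + r = Δ.
Airy balance ρ_c h = (ρ_m − ρ_c) r gives r = h ρ_c/(ρ_m − ρ_c), so h (1 + ρ_c/(ρ_m − ρ_c)) = Δ, i.e. h = Δ (ρ_m − ρ_c)/ρ_m.
h = 25840 m × 0.32/3.21 = 2580 m.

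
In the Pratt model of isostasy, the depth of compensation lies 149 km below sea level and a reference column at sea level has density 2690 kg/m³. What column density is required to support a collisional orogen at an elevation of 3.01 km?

Pratt balance: ρ_ref D = ρ (D + h).
ρ = ρ_ref D/(D + h) = 2690 × 149 km/(149 km + 3.01 km) = 2640 kg/m³.

2640 kg/m³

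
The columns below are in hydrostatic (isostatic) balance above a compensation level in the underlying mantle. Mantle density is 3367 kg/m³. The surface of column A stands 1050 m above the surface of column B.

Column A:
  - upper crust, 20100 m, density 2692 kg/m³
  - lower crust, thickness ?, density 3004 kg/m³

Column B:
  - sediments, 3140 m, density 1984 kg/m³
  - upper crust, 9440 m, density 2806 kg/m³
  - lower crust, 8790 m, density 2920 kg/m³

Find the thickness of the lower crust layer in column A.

Take the compensation level at the base of the deeper column (depth z_c below the surface of column A) and equate Σ ρ_i t_i down to z_c; mantle fills any gap and the z_c terms cancel.
Column A: 20100×2692 + x×3004 + (z_c − 20100 − x)×3367
Column B: 1050×0 + 3140×1984 + 9440×2806 + 8790×2920 + (z_c − 1050 − 21370)×3367
The z_c×3367 term appears on both sides and cancels. Collect the known terms of each column as K = Σ(ρt)_known − 3367 × (depth of known layers): K_A = 54109200 − 3367×20100 = −13567500; K_B = 58385200 − 3367×(1050 + 21370) = −17102940.
Balance: K_A − x×(3367 − 3004) = K_B, so x = (K_A − K_B)/(3367 − 3004) = 3535440/363 = 9740 m.

9740 m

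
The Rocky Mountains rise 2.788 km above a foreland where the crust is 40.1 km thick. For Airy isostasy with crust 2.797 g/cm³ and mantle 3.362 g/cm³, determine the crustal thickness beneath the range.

Root depth r = h ρ_c / (ρ_m − ρ_c) = 2.788 km × 2.797 / 0.565 = 13.8 km.
Total thickness = T + h + r = 40.1 km + 2.788 km + 13.8 km = 56.7 km.

56.7 km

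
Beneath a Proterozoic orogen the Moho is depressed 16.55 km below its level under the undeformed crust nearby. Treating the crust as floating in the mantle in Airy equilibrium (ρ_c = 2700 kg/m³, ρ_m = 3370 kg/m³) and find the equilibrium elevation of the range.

4.11 km

Equating mass per unit area of the two columns: ρ_c h = (ρ_m − ρ_c) r.
h = r (ρ_m − ρ_c) / ρ_c = 16.55 km × (3370 − 2700) / 2700 = 4.11 km.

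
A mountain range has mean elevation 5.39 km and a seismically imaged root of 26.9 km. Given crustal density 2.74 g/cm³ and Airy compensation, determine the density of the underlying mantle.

Airy balance: ρ_c h = (ρ_m − ρ_c) r → ρ_m = ρ_c (1 + h/r).
ρ_m = 2.74 × (1 + 5.39 km/26.9 km) = 3.29 g/cm³.

3.29 g/cm³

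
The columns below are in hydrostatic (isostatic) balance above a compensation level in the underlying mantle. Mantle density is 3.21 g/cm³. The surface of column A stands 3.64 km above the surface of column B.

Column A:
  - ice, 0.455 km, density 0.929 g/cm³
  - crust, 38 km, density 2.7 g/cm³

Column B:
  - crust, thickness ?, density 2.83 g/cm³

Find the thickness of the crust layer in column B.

Take the compensation level at the base of the deeper column (depth z_c below the surface of column A) and equate Σ ρ_i t_i down to z_c; mantle fills any gap and the z_c terms cancel.
Column A: 0.455×0.929 + 38×2.7 + (z_c − 38.455)×3.21
Column B: 3.64×0 + x×2.83 + (z_c − 3.64 − 0 − x)×3.21
The z_c×3.21 term appears on both sides and cancels. Collect the known terms of each column as K = Σ(ρt)_known − 3.21 × (depth of known layers): K_A = 103.022695 − 3.21×38.455 = −20.417855; K_B = 0 − 3.21×(3.64 + 0) = −11.6844.
Balance: K_A = K_B − x×(3.21 − 2.83), so x = (K_B − K_A)/(3.21 − 2.83) = 8.73345/0.38 = 23 km.

23 km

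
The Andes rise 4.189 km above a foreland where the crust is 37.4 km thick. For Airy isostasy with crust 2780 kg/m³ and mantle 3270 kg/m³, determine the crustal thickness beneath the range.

65.4 km

Root depth r = h ρ_c / (ρ_m − ρ_c) = 4.189 km × 2780 / 490 = 23.77 km.
Total thickness = T + h + r = 37.4 km + 4.189 km + 23.77 km = 65.4 km.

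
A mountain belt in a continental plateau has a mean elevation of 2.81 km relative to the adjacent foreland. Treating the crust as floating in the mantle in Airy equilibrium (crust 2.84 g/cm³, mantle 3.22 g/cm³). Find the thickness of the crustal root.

21 km

In Airy isostatic equilibrium: the weight of the topography is balanced by the buoyancy of the root, ρ_c h = (ρ_m − ρ_c) r.
r = h · ρ_c / (ρ_m − ρ_c) = 2.81 km × 2.84 / (3.22 − 2.84) = 21 km.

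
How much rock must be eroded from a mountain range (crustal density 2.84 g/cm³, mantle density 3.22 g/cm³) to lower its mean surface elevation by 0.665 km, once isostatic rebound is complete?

Net drop Δ = e − u = e − e ρ_c/ρ_m = e (ρ_m − ρ_c)/ρ_m.
e = Δ ρ_m/(ρ_m − ρ_c) = 0.665 km × 3.22/0.38 = 5.63 km.

5.63 km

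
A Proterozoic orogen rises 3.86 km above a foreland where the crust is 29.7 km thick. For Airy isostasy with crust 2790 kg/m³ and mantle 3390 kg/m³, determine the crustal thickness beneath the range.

Root depth r = h ρ_c / (ρ_m − ρ_c) = 3.86 km × 2790 / 600 = 17.95 km.
Total thickness = T + h + r = 29.7 km + 3.86 km + 17.95 km = 51.5 km.

51.5 km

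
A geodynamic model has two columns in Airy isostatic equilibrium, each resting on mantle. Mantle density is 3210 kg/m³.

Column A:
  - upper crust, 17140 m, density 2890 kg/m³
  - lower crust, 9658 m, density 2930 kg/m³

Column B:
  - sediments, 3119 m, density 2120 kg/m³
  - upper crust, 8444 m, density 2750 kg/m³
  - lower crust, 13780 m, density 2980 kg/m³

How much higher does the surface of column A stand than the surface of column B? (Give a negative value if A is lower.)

For any compensation level in the mantle, the mantle terms cancel and isostasy reduces to e = (Σt_A − Σt_B) − (Σ(ρt)_A − Σ(ρt)_B) / ρ_m.
Σt_A = 26798 m; Σt_B = 25343 m; Σ(ρt)_A = 77832540; Σ(ρt)_B = 70897680 (in m·kg/m³).
e = (26798 − 25343) − (77832540 − 70897680) / 3210 = −705 m.

−705 m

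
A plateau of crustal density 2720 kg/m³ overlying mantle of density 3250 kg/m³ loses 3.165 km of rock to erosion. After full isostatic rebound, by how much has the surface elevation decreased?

Rebound u = e ρ_c/ρ_m = 3.165 km × 2720/3250 = 2.649 km.
Net surface drop = e − u = 3.165 km − 2.649 km = e (ρ_m − ρ_c)/ρ_m = 0.516 km.

0.516 km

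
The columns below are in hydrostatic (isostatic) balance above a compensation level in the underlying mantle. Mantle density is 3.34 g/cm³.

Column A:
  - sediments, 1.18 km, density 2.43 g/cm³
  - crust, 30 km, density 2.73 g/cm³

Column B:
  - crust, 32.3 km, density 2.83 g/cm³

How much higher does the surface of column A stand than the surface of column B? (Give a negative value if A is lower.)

For any compensation level in the mantle, the mantle terms cancel and isostasy reduces to e = (Σt_A − Σt_B) − (Σ(ρt)_A − Σ(ρt)_B) / ρ_m.
Σt_A = 31.18 km; Σt_B = 32.3 km; Σ(ρt)_A = 84.7674; Σ(ρt)_B = 91.409 (in km·g/cm³).
e = (31.18 − 32.3) − (84.7674 − 91.409) / 3.34 = 0.869 km.

0.869 km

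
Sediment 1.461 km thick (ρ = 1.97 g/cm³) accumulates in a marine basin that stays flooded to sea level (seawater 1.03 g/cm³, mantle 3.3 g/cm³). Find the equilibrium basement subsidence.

Submarine loading: the sediment displaces seawater, and the subsidence is in turn flooded, so s (ρ_m − ρ_w) = t (ρ_sed − ρ_w).
s = 1.461 km × (1.97 − 1.03) / (3.3 − 1.03) = 0.605 km.

0.605 km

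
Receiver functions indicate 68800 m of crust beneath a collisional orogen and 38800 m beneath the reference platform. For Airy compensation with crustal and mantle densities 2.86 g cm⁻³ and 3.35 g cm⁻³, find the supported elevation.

Excess crust Δ = 68800 m − 38800 m = 30000 m, split between elevation h and root r with h + r = Δ.
Airy balance ρ_c h = (ρ_m − ρ_c) r gives r = h ρ_c/(ρ_m − ρ_c), so h (1 + ρ_c/(ρ_m − ρ_c)) = Δ, i.e. h = Δ (ρ_m − ρ_c)/ρ_m.
h = 30000 m × 0.49/3.35 = 4390 m.

4390 m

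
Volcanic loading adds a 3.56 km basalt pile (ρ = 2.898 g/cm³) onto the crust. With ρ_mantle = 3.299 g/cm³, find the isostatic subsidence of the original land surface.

3.13 km

Subaerial loading: s = t ρ_load / ρ_m.
s = 3.56 km × 2.898/3.299 = 3.13 km.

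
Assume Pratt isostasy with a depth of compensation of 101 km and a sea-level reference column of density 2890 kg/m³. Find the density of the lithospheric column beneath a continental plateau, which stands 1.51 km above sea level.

2850 kg/m³

Pratt balance: ρ_ref D = ρ (D + h).
ρ = ρ_ref D/(D + h) = 2890 × 101 km/(101 km + 1.51 km) = 2850 kg/m³.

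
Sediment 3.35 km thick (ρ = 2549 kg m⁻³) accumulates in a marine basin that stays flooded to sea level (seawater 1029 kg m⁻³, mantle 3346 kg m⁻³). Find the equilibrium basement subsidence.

2.2 km

Submarine loading: the sediment displaces seawater, and the subsidence is in turn flooded, so s (ρ_m − ρ_w) = t (ρ_sed − ρ_w).
s = 3.35 km × (2549 − 1029) / (3346 − 1029) = 2.2 km.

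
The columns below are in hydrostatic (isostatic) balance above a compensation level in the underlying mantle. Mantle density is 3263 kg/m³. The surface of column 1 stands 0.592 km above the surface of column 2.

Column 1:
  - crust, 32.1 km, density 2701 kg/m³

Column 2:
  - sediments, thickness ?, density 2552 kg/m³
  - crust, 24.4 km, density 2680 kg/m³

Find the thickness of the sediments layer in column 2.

2.65 km

Take the compensation level at the base of the deeper column (depth z_c below the surface of column 1) and equate Σ ρ_i t_i down to z_c; mantle fills any gap and the z_c terms cancel.
Column 1: 32.1×2701 + (z_c − 32.1)×3263
Column 2: 0.592×0 + x×2552 + 24.4×2680 + (z_c − 0.592 − 24.4 − x)×3263
The z_c×3263 term appears on both sides and cancels. Collect the known terms of each column as K = Σ(ρt)_known − 3263 × (depth of known layers): K_1 = 86702.1 − 3263×32.1 = −18040.2; K_2 = 65392 − 3263×(0.592 + 24.4) = −16156.896.
Balance: K_1 = K_2 − x×(3263 − 2552), so x = (K_2 − K_1)/(3263 − 2552) = 1883.3/711 = 2.65 km.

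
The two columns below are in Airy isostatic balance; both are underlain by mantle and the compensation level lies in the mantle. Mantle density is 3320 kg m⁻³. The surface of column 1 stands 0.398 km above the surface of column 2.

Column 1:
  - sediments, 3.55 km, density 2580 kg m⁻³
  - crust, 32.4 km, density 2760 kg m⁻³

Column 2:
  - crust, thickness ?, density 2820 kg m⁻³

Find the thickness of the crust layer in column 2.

38.9 km

Take the compensation level at the base of the deeper column (depth z_c below the surface of column 1) and equate Σ ρ_i t_i down to z_c; mantle fills any gap and the z_c terms cancel.
Column 1: 3.55×2580 + 32.4×2760 + (z_c − 35.95)×3320
Column 2: 0.398×0 + x×2820 + (z_c − 0.398 − 0 − x)×3320
The z_c×3320 term appears on both sides and cancels. Collect the known terms of each column as K = Σ(ρt)_known − 3320 × (depth of known layers): K_1 = 98583 − 3320×35.95 = −20771; K_2 = 0 − 3320×(0.398 + 0) = −1321.36.
Balance: K_1 = K_2 − x×(3320 − 2820), so x = (K_2 − K_1)/(3320 − 2820) = 19449.6/500 = 38.9 km.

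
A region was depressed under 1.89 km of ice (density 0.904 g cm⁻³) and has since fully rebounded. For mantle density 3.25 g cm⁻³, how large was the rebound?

0.526 km

Removing the load lets mantle flow back in; uplift u satisfies ρ_ice t = ρ_m u.
u = t ρ_ice/ρ_m = 1.89 km × 0.904/3.25 = 0.526 km.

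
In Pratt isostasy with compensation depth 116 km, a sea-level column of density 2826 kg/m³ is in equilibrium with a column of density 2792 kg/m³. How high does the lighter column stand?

ρ_ref D = ρ (D + h) → h = D (ρ_ref − ρ)/ρ.
h = 116 km × (2826 − 2792)/2792 = 1.41 km.

1.41 km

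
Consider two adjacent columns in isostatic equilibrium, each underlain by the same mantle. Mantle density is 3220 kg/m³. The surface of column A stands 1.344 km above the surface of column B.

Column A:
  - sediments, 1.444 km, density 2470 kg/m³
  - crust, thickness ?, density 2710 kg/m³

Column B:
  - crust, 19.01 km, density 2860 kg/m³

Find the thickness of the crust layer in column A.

19.8 km

Take the compensation level at the base of the deeper column (depth z_c below the surface of column A) and equate Σ ρ_i t_i down to z_c; mantle fills any gap and the z_c terms cancel.
Column A: 1.444×2470 + x×2710 + (z_c − 1.444 − x)×3220
Column B: 1.344×0 + 19.01×2860 + (z_c − 1.344 − 19.01)×3220
The z_c×3220 term appears on both sides and cancels. Collect the known terms of each column as K = Σ(ρt)_known − 3220 × (depth of known layers): K_A = 3566.68 − 3220×1.444 = −1083; K_B = 54368.6 − 3220×(1.344 + 19.01) = −11171.28.
Balance: K_A − x×(3220 − 2710) = K_B, so x = (K_A − K_B)/(3220 − 2710) = 10088.3/510 = 19.8 km.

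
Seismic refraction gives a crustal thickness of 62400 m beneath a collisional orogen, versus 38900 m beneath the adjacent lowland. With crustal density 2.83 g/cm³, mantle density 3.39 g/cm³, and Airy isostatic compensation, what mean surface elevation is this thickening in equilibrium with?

Excess crust Δ = 62400 m − 38900 m = 23500 m, split between elevation h and root r with h + r = Δ.
Airy balance ρ_c h = (ρ_m − ρ_c) r gives r = h ρ_c/(ρ_m − ρ_c), so h (1 + ρ_c/(ρ_m − ρ_c)) = Δ, i.e. h = Δ (ρ_m − ρ_c)/ρ_m.
h = 23500 m × 0.56/3.39 = 3880 m.

3880 m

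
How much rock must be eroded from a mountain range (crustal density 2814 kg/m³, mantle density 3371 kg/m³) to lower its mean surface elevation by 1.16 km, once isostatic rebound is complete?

7.02 km

Net drop Δ = e − u = e − e ρ_c/ρ_m = e (ρ_m − ρ_c)/ρ_m.
e = Δ ρ_m/(ρ_m − ρ_c) = 1.16 km × 3371/557 = 7.02 km.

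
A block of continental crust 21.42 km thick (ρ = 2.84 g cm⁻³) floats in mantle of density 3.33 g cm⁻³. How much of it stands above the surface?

Floating equilibrium: submerged depth d = t ρ_obj/ρ_fluid = 21.42 km × 2.84/3.33 = 18.27 km.
Freeboard = t − d = 21.42 km − 18.27 km = 3.15 km.

3.15 km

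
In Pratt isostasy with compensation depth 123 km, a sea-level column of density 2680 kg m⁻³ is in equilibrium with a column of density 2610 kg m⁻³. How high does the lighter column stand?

3.3 km

ρ_ref D = ρ (D + h) → h = D (ρ_ref − ρ)/ρ.
h = 123 km × (2680 − 2610)/2610 = 3.3 km.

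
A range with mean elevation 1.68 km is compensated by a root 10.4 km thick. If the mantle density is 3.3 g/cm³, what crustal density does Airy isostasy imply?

2.84 g/cm³

ρ_c h = (ρ_m − ρ_c) r → ρ_c (h + r) = ρ_m r → ρ_c = ρ_m r / (h + r).
ρ_c = 3.3 × 10.4 km / (1.68 km + 10.4 km) = 2.84 g/cm³.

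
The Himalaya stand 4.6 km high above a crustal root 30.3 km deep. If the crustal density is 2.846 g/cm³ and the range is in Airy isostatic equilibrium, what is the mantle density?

3.28 g/cm³

Airy balance: ρ_c h = (ρ_m − ρ_c) r → ρ_m = ρ_c (1 + h/r).
ρ_m = 2.846 × (1 + 4.6 km/30.3 km) = 3.28 g/cm³.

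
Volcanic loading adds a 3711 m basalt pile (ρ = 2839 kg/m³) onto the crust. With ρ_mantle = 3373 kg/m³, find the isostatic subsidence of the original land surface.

Subaerial loading: s = t ρ_load / ρ_m.
s = 3711 m × 2839/3373 = 3120 m.

3120 m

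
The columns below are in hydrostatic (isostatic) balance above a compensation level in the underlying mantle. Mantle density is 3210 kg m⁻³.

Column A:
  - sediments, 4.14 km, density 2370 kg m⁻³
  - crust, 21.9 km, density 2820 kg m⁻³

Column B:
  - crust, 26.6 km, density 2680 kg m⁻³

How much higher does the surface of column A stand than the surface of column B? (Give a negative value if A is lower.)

−0.648 km

For any compensation level in the mantle, the mantle terms cancel and isostasy reduces to e = (Σt_A − Σt_B) − (Σ(ρt)_A − Σ(ρt)_B) / ρ_m.
Σt_A = 26.04 km; Σt_B = 26.6 km; Σ(ρt)_A = 71569.8; Σ(ρt)_B = 71288 (in km·kg m⁻³).
e = (26.04 − 26.6) − (71569.8 − 71288) / 3210 = −0.648 km.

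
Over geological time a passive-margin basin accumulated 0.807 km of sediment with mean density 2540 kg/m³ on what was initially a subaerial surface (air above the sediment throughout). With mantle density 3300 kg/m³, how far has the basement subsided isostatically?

0.621 km

Subaerial load: s = t ρ_sed / ρ_m = 0.807 km × 2540/3300 = 0.621 km.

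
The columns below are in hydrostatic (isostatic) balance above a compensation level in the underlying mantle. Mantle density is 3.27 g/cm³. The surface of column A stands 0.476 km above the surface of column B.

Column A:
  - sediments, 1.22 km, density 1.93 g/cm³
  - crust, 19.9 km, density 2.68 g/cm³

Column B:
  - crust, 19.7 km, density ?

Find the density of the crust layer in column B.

2.67 g/cm³

Take the compensation level at the base of the deeper column (depth z_c below the surface of column A) and equate Σ ρ_i t_i down to z_c; mantle fills any gap and the z_c terms cancel.
Column A: 1.22×1.93 + 19.9×2.68 + (z_c − 21.12)×3.27
Column B: 0.476×0 + 19.7×ρ + (z_c − 0.476 − 19.7)×3.27
The z_c×3.27 term appears on both sides and cancels. Collect the known terms of each column as K = Σ(ρt)_known − 3.27 × (depth of known layers): K_A = 55.6866 − 3.27×21.12 = −13.3758; K_B = 0 − 3.27×(0.476 + 19.7) = −65.97552.
Balance: K_A = K_B + 19.7×ρ, so ρ = (K_A − K_B)/19.7 = 52.5997/19.7 = 2.67 g/cm³.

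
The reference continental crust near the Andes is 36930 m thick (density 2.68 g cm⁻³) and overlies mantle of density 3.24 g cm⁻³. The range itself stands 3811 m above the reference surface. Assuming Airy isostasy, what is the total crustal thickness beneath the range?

59000 m

Root depth r = h ρ_c / (ρ_m − ρ_c) = 3811 m × 2.68 / 0.56 = 18240 m.
Total thickness = T + h + r = 36930 m + 3811 m + 18240 m = 59000 m.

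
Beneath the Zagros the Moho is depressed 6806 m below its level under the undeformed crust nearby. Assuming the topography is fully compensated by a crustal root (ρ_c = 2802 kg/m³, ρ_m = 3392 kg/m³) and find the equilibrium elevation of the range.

Equating mass per unit area of the two columns: ρ_c h = (ρ_m − ρ_c) r.
h = r (ρ_m − ρ_c) / ρ_c = 6806 m × (3392 − 2802) / 2802 = 1430 m.

1430 m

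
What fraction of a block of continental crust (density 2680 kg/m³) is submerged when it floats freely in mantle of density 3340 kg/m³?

Submerged fraction = ρ_obj/ρ_fluid = 2680/3340 = 0.802.

0.802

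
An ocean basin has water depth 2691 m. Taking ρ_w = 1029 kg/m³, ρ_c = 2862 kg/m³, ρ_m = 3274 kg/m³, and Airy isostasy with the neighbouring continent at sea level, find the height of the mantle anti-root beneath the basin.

Balancing pressure at the compensation depth: replacing crust with seawater at the top is compensated by replacing crust with mantle at the base: d (ρ_c − ρ_w) = a (ρ_m − ρ_c).
a = d (ρ_c − ρ_w)/(ρ_m − ρ_c) = 2691 m × 1833/412 = 12000 m.

12000 m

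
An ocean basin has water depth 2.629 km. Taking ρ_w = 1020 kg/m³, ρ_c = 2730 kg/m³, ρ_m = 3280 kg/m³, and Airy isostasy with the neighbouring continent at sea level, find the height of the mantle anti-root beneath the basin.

In Airy isostatic equilibrium: replacing crust with seawater at the top is compensated by replacing crust with mantle at the base: d (ρ_c − ρ_w) = a (ρ_m − ρ_c).
a = d (ρ_c − ρ_w)/(ρ_m − ρ_c) = 2.629 km × 1710/550 = 8.17 km.

8.17 km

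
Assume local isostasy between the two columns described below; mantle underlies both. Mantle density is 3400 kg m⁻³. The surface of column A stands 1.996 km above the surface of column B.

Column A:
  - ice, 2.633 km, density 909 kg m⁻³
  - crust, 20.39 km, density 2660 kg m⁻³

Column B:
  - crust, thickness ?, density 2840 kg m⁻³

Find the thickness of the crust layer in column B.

Take the compensation level at the base of the deeper column (depth z_c below the surface of column A) and equate Σ ρ_i t_i down to z_c; mantle fills any gap and the z_c terms cancel.
Column A: 2.633×909 + 20.39×2660 + (z_c − 23.023)×3400
Column B: 1.996×0 + x×2840 + (z_c − 1.996 − 0 − x)×3400
The z_c×3400 term appears on both sides and cancels. Collect the known terms of each column as K = Σ(ρt)_known − 3400 × (depth of known layers): K_A = 56630.797 − 3400×23.023 = −21647.403; K_B = 0 − 3400×(1.996 + 0) = −6786.4.
Balance: K_A = K_B − x×(3400 − 2840), so x = (K_B − K_A)/(3400 − 2840) = 14861/560 = 26.5 km.

26.5 km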